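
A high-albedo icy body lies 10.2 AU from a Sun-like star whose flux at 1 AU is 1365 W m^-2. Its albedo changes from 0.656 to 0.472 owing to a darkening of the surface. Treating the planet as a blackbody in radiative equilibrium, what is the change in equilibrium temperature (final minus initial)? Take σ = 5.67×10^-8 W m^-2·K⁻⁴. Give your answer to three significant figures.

7.55 K

Flux at the orbit: S = 1365/(10.2)² = 13.12 W m^-2.
With α = 0.656, T₁ = 66.79 K.
With α = 0.472, T₂ = 74.34 K.
ΔT = T₂ − T₁ = 7.551 K.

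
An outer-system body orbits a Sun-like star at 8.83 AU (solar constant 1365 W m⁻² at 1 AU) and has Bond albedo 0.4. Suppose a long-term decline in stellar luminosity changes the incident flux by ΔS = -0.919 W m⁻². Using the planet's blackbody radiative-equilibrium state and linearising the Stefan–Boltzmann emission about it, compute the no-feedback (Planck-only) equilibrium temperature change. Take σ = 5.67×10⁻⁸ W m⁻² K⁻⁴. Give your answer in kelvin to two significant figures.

Flux at the orbit: S = 1365/(8.83)² = 17.51 W m⁻².
Reference equilibrium: T_e = [S(1−α)/(4σ)]^(1/4) = 82.50 K.
Only a fraction (1−α) is absorbed and it's spread over 4πR², so ΔF = (1−α)ΔS/4 = -0.1379 W m⁻².
Linearising σT⁴ gives d(σT⁴)/dT = 4σT_e³ = 0.1273 W m⁻² per K.
So ΔT₀ = -0.1379/0.1273 = -1.08 K.

-1.1 kelvin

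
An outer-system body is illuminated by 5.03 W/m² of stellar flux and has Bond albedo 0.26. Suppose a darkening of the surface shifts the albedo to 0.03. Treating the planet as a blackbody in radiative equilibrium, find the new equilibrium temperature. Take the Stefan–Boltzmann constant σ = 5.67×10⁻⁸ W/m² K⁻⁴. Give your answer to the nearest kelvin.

New equilibrium: T₂ = [(1−0.03)·5.030/(4σ)]^(1/4) = 68.10 K.

68 K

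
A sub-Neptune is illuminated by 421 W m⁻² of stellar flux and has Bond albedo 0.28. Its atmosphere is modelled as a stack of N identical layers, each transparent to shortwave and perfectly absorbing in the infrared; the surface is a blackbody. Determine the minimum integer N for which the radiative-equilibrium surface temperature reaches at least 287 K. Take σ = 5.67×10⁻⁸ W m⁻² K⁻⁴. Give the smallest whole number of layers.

Top-of-atmosphere balance: σT_e⁴ = S(1−α)/4 = 75.78 W m⁻² → T_e = 191.2 K.
Need (N+1)T_e⁴ ≥ T_s⁴, i.e. N+1 ≥ (287/191.2)⁴ = 5.076.
So N ≥ 4.076; the smallest integer is N = 5.

5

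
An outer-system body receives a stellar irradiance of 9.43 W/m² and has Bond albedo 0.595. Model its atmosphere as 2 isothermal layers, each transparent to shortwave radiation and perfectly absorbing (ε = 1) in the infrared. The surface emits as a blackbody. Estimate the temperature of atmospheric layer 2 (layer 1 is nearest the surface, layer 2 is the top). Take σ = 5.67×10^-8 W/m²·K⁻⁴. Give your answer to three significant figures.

The effective emission temperature is T_e = [S(1−α)/(4σ)]^¼ = 64.06 K.
The net upward flux σT_e⁴ is constant between every pair of levels, so T_k⁴ = (N+1−k)T_e⁴.
T_2 = (1)^(1/4)·64.06 = 64.06 K.

64.1 kelvin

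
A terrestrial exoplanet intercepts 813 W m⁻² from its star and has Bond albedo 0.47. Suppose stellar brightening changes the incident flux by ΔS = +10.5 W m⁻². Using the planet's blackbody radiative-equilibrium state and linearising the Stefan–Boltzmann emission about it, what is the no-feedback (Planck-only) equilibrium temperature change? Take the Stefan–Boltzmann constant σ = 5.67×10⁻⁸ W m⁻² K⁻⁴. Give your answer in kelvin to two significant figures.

0.67 K

Reference equilibrium: T_e = [S(1−α)/(4σ)]^(1/4) = 208.8 K.
ΔF = Δ[S(1−α)]/4 = (1−0.47)·+10.5/4 = 1.391 W m⁻².
The Planck feedback parameter is 4σT_e³ = 2.064 W m⁻²/K.
ΔT₀ = ΔF/λ_P = 1.391/2.064 = 0.674 K.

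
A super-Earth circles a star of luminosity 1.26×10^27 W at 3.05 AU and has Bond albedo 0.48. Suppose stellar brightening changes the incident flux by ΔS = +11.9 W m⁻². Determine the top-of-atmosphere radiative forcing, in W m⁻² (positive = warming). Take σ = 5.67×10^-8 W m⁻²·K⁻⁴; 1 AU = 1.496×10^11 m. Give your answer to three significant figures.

1.55 W m⁻²

d = 3.05 × 1.496×10^11 m = 4.563×10^11 m.
S = L/(4πd²) = 481.6 W m⁻².
Only a fraction (1−α) is absorbed and it's spread over 4πR², so ΔF = (1−α)ΔS/4 = 1.547 W m⁻².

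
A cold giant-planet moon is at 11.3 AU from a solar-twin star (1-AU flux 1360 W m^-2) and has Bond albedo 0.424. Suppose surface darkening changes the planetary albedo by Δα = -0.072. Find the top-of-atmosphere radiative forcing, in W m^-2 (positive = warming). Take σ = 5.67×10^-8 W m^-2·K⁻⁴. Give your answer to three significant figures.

Flux at the orbit: S = 1360/(11.3)² = 10.65 W m^-2.
The change in absorbed flux is Δ[S(1−α)/4] = −SΔα/4 = 0.1917 W m^-2.

0.192 W m^-2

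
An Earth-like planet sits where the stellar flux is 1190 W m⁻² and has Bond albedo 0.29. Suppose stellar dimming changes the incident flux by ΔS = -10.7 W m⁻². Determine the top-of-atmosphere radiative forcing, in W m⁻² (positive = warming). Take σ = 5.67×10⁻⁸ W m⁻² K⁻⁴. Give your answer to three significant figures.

-1.90 W m⁻²

Only a fraction (1−α) is absorbed and it's spread over 4πR², so ΔF = (1−α)ΔS/4 = -1.899 W m⁻².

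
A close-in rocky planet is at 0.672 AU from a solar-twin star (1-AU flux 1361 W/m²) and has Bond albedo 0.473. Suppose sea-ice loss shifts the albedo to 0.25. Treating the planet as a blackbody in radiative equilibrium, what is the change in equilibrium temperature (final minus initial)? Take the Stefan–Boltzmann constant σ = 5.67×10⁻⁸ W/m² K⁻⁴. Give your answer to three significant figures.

26.7 K

Irradiance scales as 1/d², so S = 1361 W/m² × (1/0.672)² = 3014 W/m².
Before: T₁ = [3014·0.527/(4σ)]^(1/4) = 289.3 K.
With α = 0.25, T₂ = 316.0 K.
ΔT = T₂ − T₁ = 26.68 K.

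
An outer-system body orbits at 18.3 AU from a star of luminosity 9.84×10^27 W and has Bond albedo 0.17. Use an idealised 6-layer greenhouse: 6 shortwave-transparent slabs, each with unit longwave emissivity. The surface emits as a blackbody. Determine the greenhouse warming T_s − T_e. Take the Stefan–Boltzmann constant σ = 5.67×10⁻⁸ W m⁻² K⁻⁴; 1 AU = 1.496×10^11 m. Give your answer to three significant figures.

Orbital distance: d = 18.3 AU = 2.738×10^12 m.
S = L/(4πd²) = 104.5 W m⁻².
Top-of-atmosphere balance: σT_e⁴ = S(1−α)/4 = 21.68 W m⁻² → T_e = 139.8 K.
Surface: T_s = (7)^¼·T_e = 227.5 K.
So the greenhouse effect raises the surface by 227.5 − 139.8 = 87.62 K.

87.6 K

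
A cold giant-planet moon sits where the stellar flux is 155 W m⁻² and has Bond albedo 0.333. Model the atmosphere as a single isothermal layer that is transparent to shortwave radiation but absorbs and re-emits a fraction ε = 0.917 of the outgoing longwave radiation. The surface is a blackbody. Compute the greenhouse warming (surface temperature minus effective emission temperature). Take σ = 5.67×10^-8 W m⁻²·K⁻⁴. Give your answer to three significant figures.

24.2 K

At the top of the atmosphere, σT_e⁴ = S(1−α)/4 = 25.85 W m⁻², giving T_e = 146.1 K.
For a single slab of emissivity ε, T_s⁴ = 2T_e⁴/(2−ε); thus T_s = 146.1·(1.847)^(1/4) = 170.3 K.
T_s − T_e = 170.3 − 146.1 = 24.22 K.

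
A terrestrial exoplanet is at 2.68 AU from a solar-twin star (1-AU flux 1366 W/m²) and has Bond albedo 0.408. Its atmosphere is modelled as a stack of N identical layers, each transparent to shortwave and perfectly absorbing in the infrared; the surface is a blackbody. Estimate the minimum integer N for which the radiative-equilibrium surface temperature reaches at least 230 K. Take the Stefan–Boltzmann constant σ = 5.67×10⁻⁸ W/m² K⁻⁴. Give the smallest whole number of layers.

Flux at the orbit: S = 1366/(2.68)² = 190.2 W/m².
Top-of-atmosphere balance: σT_e⁴ = S(1−α)/4 = 28.15 W/m² → T_e = 149.3 K.
T_s = (N+1)^(1/4)·T_e ≥ 230 K requires N+1 ≥ (T_s/T_e)⁴ = (230/149.3)⁴ = 5.637.
Rounding up, N = 5.

5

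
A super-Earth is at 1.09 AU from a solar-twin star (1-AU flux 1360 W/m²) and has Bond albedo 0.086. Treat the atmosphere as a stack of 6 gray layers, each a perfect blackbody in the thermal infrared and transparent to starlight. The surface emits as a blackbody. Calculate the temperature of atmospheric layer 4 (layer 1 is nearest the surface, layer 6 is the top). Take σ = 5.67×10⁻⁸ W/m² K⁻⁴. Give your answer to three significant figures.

Irradiance scales as 1/d², so S = 1360 W/m² × (1/1.09)² = 1145 W/m².
OLR = S(1−α)/4 = 261.6 W/m²; the top layer radiates at T_e = 260.6 K.
Each opaque layer satisfies 2T_j⁴ = T_{j−1}⁴ + T_{j+1}⁴, giving T_k⁴ = (N+1−k)T_e⁴.
T_4 = (3)^(1/4)·260.6 = 343.0 K.

343 K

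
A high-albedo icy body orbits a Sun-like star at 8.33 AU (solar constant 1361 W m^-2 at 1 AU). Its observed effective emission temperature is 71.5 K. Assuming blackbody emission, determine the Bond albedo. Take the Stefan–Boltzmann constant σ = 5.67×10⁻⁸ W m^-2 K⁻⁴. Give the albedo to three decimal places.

0.698

Irradiance scales as 1/d², so S = 1361 W m^-2 × (1/8.33)² = 19.61 W m^-2.
Rearranging the radiative balance, α = 1 − 4σT⁴/S.
4σT⁴ = 4·5.67×10⁻⁸·(71.5)⁴ = 5.927 W m^-2.
Hence α = 1 − 5.927/19.61 = 0.6978.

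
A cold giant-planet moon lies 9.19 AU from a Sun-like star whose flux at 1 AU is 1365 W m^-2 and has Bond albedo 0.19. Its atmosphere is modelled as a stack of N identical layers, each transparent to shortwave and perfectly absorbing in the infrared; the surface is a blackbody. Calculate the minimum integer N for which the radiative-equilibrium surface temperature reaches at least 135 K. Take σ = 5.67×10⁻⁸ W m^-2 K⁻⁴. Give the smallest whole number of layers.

5

By the inverse-square law, S = 1365/9.19² = 16.16 W m^-2.
The effective emission temperature is T_e = [S(1−α)/(4σ)]^¼ = 87.16 K.
Need (N+1)T_e⁴ ≥ T_s⁴, i.e. N+1 ≥ (135/87.16)⁴ = 5.754.
The minimum whole number is N = 5.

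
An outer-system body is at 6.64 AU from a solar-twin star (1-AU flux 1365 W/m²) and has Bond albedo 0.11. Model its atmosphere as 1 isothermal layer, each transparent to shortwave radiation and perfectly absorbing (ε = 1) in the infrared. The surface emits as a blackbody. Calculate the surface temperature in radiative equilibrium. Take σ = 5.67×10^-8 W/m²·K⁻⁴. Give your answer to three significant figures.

Irradiance scales as 1/d², so S = 1365 W/m² × (1/6.64)² = 30.96 W/m².
OLR = S(1−α)/4 = 6.889 W/m²; the top layer radiates at T_e = 105.0 K.
With N = 1 opaque layers, T_s = (N+1)^(1/4)·T_e = 2^(1/4)·105.0 = 124.9 K.

125 K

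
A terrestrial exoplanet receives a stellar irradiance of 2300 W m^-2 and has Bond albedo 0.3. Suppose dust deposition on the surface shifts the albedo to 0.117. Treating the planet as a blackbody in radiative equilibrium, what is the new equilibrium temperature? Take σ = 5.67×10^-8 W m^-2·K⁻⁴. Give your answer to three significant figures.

With the new albedo, S(1−α₂)/4 = 507.7 W m^-2, so T₂ = 307.6 K.

308 kelvin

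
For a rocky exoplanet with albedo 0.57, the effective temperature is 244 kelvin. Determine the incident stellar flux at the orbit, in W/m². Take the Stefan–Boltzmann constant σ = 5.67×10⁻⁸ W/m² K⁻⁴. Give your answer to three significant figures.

1870 W/m²

Invert the energy balance for S: S = 4σT⁴/(1−α).
σT⁴ = 5.67×10⁻⁸·(244)⁴ = 201.0 W/m².
S = 4·201.0/0.43 = 1870 W/m².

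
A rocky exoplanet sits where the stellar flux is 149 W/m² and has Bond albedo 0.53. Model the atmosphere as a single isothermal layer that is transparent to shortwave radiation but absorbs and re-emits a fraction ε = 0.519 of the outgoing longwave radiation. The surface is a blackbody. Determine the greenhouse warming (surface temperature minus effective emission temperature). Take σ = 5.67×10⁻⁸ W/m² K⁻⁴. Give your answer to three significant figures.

The planet radiates to space at T_e = [S(1−α)/(4σ)]^(1/4) = 132.6 K.
The surface balance (absorbed SW + ε·downward IR = σT_s⁴) with T_a⁴ = T_s⁴/2 reduces to T_s = T_e·[2/(2−ε)]^¼ = 142.9 K.
The atmosphere warms the surface by 10.34 K.

10.3 K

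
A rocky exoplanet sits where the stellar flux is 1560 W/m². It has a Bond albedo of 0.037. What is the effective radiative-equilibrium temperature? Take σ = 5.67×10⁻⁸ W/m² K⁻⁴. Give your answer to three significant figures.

285 K

Averaging over the sphere, the absorbed flux is S(1−α)/4 = 375.6 W/m².
Balancing against σT⁴: T = (375.6/5.67×10⁻⁸)^(1/4) = 285.3 K.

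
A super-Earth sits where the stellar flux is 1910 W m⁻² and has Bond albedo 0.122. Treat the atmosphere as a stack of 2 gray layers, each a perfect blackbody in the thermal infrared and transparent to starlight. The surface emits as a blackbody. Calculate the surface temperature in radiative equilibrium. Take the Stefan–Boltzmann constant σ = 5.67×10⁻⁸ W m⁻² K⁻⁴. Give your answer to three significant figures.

386 K

Top-of-atmosphere balance: σT_e⁴ = S(1−α)/4 = 419.2 W m⁻² → T_e = 293.2 K.
Layer-by-layer balance gives σT_s⁴ = (N+1)σT_e⁴, so T_s = 3^¼·293.2 = 385.9 K.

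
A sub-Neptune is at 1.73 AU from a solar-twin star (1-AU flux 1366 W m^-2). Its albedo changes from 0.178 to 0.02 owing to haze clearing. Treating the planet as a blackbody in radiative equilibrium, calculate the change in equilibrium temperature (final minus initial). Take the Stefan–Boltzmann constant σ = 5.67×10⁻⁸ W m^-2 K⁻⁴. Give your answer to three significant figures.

9.06 kelvin

Irradiance scales as 1/d², so S = 1366 W m^-2 × (1/1.73)² = 456.4 W m^-2.
With α = 0.178, T₁ = 201.7 K.
With α = 0.02, T₂ = 210.7 K.
Change: 210.7 − 201.7 = 9.062 K.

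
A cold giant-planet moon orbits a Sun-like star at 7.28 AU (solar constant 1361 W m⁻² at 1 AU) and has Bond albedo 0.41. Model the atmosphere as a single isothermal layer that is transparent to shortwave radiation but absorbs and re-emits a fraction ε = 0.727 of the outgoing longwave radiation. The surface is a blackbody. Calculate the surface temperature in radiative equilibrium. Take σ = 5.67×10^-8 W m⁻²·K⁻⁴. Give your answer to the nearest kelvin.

101 K

Irradiance scales as 1/d², so S = 1361 W m⁻² × (1/7.28)² = 25.68 W m⁻².
The planet radiates to space at T_e = [S(1−α)/(4σ)]^(1/4) = 90.41 K.
Surface balance with a leaky layer gives σT_s⁴ = σT_e⁴·2/(2−ε), so T_s = T_e·[2/(2−0.727)]^(1/4) = 101.2 K.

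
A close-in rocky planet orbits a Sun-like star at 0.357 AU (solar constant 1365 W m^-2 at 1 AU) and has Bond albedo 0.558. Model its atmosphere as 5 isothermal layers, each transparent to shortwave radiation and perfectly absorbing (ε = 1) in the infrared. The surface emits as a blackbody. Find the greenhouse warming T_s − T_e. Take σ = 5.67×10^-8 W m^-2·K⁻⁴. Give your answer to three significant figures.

215 kelvin

By the inverse-square law, S = 1365/0.357² = 10710 W m^-2.
Top-of-atmosphere balance: σT_e⁴ = S(1−α)/4 = 1183 W m^-2 → T_e = 380.1 K.
Surface: T_s = (6)^¼·T_e = 594.9 K.
Warming: T_s − T_e = 214.8 K.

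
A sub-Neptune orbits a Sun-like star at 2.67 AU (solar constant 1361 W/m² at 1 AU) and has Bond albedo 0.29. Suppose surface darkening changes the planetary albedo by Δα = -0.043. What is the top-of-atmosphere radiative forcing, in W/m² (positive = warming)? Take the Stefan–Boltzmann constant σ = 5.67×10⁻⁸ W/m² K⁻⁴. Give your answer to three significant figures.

2.05 W/m²

By the inverse-square law, S = 1361/2.67² = 190.9 W/m².
ΔF = −(S/4)Δα = −(190.9/4)×(-0.043) = 2.052 W/m².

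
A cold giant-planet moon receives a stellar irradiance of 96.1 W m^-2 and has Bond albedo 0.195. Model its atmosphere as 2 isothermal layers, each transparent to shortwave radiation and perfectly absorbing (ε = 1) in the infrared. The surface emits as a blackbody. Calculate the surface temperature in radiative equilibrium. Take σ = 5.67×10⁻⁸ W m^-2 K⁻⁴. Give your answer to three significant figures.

The effective emission temperature is T_e = [S(1−α)/(4σ)]^¼ = 135.9 K.
For an N-layer opaque stack, T_s⁴ = (N+1)T_e⁴, hence T_s = (3)^(1/4)×135.9 K = 178.9 K.

179 K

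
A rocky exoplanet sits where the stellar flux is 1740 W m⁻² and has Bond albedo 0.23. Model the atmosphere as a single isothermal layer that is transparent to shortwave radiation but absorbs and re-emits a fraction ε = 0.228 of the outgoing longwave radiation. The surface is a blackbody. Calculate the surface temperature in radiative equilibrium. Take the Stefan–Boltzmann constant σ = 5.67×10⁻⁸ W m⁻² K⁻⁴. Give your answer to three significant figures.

286 K

Effective emission temperature (TOA balance): σT_e⁴ = S(1−α)/4 = 334.9 W m⁻² → T_e = 277.2 K.
Surface balance with a leaky layer gives σT_s⁴ = σT_e⁴·2/(2−ε), so T_s = T_e·[2/(2−0.228)]^(1/4) = 285.8 K.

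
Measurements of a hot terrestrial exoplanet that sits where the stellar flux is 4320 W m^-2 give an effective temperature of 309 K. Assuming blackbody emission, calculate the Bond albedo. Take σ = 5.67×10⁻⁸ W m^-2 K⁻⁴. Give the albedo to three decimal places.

0.521

Rearranging the radiative balance, α = 1 − 4σT⁴/S.
4σT⁴ = 4·5.67×10⁻⁸·(309)⁴ = 2068 W m^-2.
1−α = 2068/4320 = 0.4786, so α = 0.5214.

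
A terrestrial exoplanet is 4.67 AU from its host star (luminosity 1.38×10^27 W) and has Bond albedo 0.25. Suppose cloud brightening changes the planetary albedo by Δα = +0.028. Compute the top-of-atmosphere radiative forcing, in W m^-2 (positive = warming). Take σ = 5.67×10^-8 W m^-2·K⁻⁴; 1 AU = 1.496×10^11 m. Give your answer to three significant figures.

-1.57 W m^-2

Orbital distance: d = 4.67 AU = 6.986×10^11 m.
Flux at the orbit: S = L/(4πd²) = 1.38×10^27/(4π·(6.99×10^11)²) = 225.0 W m^-2.
The change in absorbed flux is Δ[S(1−α)/4] = −SΔα/4 = -1.575 W m^-2.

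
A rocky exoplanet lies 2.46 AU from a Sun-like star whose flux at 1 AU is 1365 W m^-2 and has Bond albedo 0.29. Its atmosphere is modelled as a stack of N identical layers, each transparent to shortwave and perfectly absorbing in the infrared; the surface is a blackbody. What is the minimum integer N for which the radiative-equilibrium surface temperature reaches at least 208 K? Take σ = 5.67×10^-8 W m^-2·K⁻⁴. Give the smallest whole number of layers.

Flux at the orbit: S = 1365/(2.46)² = 225.6 W m^-2.
Top-of-atmosphere balance: σT_e⁴ = S(1−α)/4 = 40.04 W m^-2 → T_e = 163.0 K.
Need (N+1)T_e⁴ ≥ T_s⁴, i.e. N+1 ≥ (208/163.0)⁴ = 2.651.
The minimum whole number is N = 2.

2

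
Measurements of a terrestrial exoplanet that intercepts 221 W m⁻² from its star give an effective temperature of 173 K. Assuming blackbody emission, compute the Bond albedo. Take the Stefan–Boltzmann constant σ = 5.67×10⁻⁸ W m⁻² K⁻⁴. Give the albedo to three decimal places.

Energy balance: S(1−α)/4 = σT⁴, so 1−α = 4σT⁴/S.
σT⁴ = 50.79 W m⁻², so 4σT⁴ = 203.2 W m⁻².
Hence α = 1 − 203.2/221.0 = 0.0807.

0.081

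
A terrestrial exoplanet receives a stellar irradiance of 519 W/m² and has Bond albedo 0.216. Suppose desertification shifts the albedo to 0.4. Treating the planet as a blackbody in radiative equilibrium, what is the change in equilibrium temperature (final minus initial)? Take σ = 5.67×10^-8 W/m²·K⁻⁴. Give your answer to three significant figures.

Initial: T₁ = [S(1−0.216)/(4σ)]^(1/4) = 205.8 K.
After:  T₂ = [519.0·0.6/(4σ)]^(1/4) = 192.5 K.
ΔT = T₂ − T₁ = -13.31 K.

-13.3 K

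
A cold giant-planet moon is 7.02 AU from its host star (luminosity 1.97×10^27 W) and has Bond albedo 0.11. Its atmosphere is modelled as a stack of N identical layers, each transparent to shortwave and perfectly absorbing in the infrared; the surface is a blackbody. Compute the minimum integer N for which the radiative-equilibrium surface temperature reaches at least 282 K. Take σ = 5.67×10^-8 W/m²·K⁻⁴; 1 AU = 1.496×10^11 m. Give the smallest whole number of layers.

Orbital distance: d = 7.02 AU = 1.050×10^12 m.
S = L/(4πd²) = 142.1 W/m².
Top-of-atmosphere balance: σT_e⁴ = S(1−α)/4 = 31.63 W/m² → T_e = 153.7 K.
T_s = (N+1)^(1/4)·T_e ≥ 282 K requires N+1 ≥ (T_s/T_e)⁴ = (282/153.7)⁴ = 11.338.
The minimum whole number is N = 11.

11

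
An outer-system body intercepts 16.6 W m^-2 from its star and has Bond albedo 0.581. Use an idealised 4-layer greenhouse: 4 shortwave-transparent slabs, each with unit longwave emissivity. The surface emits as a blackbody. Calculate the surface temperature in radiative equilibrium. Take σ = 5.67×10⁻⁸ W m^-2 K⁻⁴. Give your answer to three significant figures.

OLR = S(1−α)/4 = 1.739 W m^-2; the top layer radiates at T_e = 74.42 K.
With N = 4 opaque layers, T_s = (N+1)^(1/4)·T_e = 5^(1/4)·74.42 = 111.3 K.

111 kelvin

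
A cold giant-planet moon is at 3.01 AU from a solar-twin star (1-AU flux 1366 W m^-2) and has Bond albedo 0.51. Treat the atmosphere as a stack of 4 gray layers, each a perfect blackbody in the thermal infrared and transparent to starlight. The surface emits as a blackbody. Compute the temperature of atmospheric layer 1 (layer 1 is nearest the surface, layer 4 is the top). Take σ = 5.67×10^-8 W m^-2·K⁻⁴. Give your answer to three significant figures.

Irradiance scales as 1/d², so S = 1366 W m^-2 × (1/3.01)² = 150.8 W m^-2.
The effective emission temperature is T_e = [S(1−α)/(4σ)]^¼ = 134.3 K.
In the N-layer model, layer k (counted from the surface) has T_k = (N+1−k)^(1/4)·T_e.
T_1 = (4)^(1/4)·134.3 = 190.0 K.

190 kelvin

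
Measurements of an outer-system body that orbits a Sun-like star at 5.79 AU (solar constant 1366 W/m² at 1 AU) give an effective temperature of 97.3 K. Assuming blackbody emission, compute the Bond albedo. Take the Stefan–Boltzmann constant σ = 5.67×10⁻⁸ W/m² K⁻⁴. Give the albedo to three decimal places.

Irradiance scales as 1/d², so S = 1366 W/m² × (1/5.79)² = 40.75 W/m².
From σT⁴ = S(1−α)/4 we invert for α: 1−α = 4σT⁴/S.
4σT⁴ = 4·5.67×10⁻⁸·(97.3)⁴ = 20.33 W/m².
1−α = 20.33/40.75 = 0.4989, so α = 0.5011.

0.501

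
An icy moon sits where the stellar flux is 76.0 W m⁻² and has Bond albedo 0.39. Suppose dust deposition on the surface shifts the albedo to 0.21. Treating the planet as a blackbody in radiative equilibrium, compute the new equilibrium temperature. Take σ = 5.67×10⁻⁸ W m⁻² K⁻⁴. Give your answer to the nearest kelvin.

128 K

T₂ = [S(1−α₂)/(4σ)]^(1/4) = [76.00·0.79/(4σ)]^(1/4) = 127.6 K.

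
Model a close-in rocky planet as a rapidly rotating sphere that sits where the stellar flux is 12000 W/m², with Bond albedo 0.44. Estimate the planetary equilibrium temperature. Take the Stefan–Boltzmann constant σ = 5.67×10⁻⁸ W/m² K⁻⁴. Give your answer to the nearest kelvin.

415 kelvin

Absorbed flux (global mean): S(1−α)/4 = 12000·0.56/4 = 1680 W/m².
In equilibrium σT⁴ equals this, so T = 414.9 K.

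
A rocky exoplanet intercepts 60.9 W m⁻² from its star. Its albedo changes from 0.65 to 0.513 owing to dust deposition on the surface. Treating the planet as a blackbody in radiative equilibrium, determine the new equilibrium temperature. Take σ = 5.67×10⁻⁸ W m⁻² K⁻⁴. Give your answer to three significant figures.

107 K

T₂ = [S(1−α₂)/(4σ)]^(1/4) = [60.90·0.487/(4σ)]^(1/4) = 106.9 K.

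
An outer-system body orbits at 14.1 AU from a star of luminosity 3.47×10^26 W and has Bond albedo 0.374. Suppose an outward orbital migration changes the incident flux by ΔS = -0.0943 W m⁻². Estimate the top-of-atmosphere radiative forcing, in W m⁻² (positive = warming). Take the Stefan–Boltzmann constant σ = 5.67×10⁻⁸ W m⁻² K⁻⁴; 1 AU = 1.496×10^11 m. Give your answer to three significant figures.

Orbital distance: d = 14.1 AU = 2.109×10^12 m.
Spreading L over a sphere of radius d: S = 3.47×10^26/(4π·2.11×10^12²) = 6.206 W m⁻².
TOA radiative forcing: ΔF = (1−α)ΔS/4 = 0.626·(-0.0943)/4 = -0.01476 W m⁻².

-0.0148 W m⁻²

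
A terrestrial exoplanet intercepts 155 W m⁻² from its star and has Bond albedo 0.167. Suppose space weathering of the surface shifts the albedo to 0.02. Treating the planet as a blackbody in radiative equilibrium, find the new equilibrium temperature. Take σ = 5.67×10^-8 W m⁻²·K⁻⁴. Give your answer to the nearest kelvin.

161 K

T₂ = [S(1−α₂)/(4σ)]^(1/4) = [155.0·0.98/(4σ)]^(1/4) = 160.9 K.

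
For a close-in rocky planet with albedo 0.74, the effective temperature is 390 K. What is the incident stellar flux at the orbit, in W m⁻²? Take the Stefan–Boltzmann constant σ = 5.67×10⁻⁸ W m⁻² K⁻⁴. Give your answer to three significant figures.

20200 W m⁻²

Invert the energy balance for S: S = 4σT⁴/(1−α).
The emitted flux is σT⁴ = 1312 W m⁻².
S = 4·1312/0.26 = 20180 W m⁻².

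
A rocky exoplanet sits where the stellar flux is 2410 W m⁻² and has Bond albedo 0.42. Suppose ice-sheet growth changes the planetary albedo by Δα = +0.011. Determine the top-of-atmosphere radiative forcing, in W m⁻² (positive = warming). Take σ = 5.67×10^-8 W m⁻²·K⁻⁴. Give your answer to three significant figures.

ΔF = −(S/4)Δα = −(2410/4)×(+0.011) = -6.627 W m⁻².

-6.63 W m⁻²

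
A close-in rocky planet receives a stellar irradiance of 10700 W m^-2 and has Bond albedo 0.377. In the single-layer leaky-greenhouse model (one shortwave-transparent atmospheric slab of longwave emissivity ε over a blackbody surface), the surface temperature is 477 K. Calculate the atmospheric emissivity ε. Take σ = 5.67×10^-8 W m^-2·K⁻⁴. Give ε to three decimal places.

Effective temperature: T_e = [S(1−α)/(4σ)]^(1/4) = 414.1 K.
T_s⁴ = T_e⁴·2/(2−ε) → ε = 2 − 2(T_e/T_s)⁴ = 2 − 2·(414.1/477)⁴ = 0.8645.

0.865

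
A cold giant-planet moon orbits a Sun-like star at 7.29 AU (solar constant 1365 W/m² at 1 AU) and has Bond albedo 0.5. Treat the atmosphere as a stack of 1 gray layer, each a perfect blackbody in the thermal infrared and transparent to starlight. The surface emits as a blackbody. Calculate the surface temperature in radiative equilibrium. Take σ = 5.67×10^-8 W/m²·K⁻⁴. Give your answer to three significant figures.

Irradiance scales as 1/d², so S = 1365 W/m² × (1/7.29)² = 25.68 W/m².
The effective emission temperature is T_e = [S(1−α)/(4σ)]^¼ = 86.75 K.
Layer-by-layer balance gives σT_s⁴ = (N+1)σT_e⁴, so T_s = 2^¼·86.75 = 103.2 K.

103 kelvin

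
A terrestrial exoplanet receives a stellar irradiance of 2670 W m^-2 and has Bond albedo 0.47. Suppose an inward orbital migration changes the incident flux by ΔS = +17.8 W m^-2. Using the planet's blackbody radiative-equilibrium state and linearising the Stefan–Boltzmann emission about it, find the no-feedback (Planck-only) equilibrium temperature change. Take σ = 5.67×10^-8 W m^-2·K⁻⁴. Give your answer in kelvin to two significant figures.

0.47 K

Unperturbed T_e = [2670·(1−0.47)/(4σ)]^¼ = 281.1 K.
TOA radiative forcing: ΔF = (1−α)ΔS/4 = 0.53·(+17.8)/4 = 2.359 W m^-2.
Planck response: λ_P = 4σT_e³ = 4·5.67×10⁻⁸·(281.1)³ = 5.035 W m^-2/K.
Hence the no-feedback warming is ΔF/(4σT_e³) = 0.468 K.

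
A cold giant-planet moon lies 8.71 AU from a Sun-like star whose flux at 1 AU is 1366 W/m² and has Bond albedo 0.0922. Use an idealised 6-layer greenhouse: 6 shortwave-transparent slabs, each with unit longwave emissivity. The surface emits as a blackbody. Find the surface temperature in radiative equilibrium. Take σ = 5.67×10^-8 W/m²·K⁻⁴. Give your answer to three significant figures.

150 K

By the inverse-square law, S = 1366/8.71² = 18.01 W/m².
The effective emission temperature is T_e = [S(1−α)/(4σ)]^¼ = 92.14 K.
For an N-layer opaque stack, T_s⁴ = (N+1)T_e⁴, hence T_s = (7)^(1/4)×92.14 K = 149.9 K.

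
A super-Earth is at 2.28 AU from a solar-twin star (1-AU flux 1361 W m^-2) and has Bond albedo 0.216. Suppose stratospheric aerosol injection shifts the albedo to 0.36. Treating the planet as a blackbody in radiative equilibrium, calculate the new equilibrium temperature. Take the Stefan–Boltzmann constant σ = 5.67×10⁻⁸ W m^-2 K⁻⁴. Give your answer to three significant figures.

165 K

By the inverse-square law, S = 1361/2.28² = 261.8 W m^-2.
T₂ = [S(1−α₂)/(4σ)]^(1/4) = [261.8·0.64/(4σ)]^(1/4) = 164.9 K.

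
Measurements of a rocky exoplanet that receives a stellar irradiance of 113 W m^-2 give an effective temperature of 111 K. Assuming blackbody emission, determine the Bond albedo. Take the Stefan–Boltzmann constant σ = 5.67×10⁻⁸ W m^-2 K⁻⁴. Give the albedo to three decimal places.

Rearranging the radiative balance, α = 1 − 4σT⁴/S.
4σT⁴ = 4·5.67×10⁻⁸·(111)⁴ = 34.43 W m^-2.
1−α = 34.43/113.0 = 0.3047, so α = 0.6953.

0.695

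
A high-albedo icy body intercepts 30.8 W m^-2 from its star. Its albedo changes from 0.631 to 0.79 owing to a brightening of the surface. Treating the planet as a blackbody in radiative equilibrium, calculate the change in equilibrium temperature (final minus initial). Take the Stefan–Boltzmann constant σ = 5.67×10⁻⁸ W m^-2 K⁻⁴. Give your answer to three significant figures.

Before: T₁ = [30.80·0.369/(4σ)]^(1/4) = 84.14 K.
After:  T₂ = [30.80·0.21/(4σ)]^(1/4) = 73.08 K.
ΔT = T₂ − T₁ = -11.06 K.

-11.1 kelvin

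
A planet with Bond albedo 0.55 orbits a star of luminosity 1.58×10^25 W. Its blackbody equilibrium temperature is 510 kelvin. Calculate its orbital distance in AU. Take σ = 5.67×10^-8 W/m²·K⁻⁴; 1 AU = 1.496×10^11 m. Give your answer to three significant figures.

The flux needed for this T is 4σT⁴/(1−0.55) = 34100 W/m².
Then d = [L/(4πS)]^(1/2) = 6.073×10^9 m, i.e. 0.04059 AU.

0.0406 AU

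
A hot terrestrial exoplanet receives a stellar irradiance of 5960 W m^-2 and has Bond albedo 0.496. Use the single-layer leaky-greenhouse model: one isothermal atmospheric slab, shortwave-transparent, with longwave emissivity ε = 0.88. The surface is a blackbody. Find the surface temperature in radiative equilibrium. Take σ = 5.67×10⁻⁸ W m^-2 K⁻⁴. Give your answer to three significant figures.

At the top of the atmosphere, σT_e⁴ = S(1−α)/4 = 751.0 W m^-2, giving T_e = 339.2 K.
For a single slab of emissivity ε, T_s⁴ = 2T_e⁴/(2−ε); thus T_s = 339.2·(1.786)^(1/4) = 392.2 K.

392 K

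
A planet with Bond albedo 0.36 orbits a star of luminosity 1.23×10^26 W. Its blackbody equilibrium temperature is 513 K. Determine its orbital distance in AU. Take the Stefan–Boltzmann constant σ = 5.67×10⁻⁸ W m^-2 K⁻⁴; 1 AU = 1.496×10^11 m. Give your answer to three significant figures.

Required flux: S = 4σT⁴/(1−α) = 24540 W m^-2.
S = L/(4πd²) → d = √(L/4πS) = √(1.23×10^26/(4π·24540)) = 1.997×10^10 m = 0.1335 AU.

0.133 AU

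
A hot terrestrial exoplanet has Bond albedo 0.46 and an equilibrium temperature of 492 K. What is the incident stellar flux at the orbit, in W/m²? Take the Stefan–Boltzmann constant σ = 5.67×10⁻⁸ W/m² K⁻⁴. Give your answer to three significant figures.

24600 W/m²

From S(1−α)/4 = σT⁴: S = 4σT⁴/(1−α).
σT⁴ = 5.67×10⁻⁸·(492)⁴ = 3322 W/m².
So S = 4×3322/(1−0.46) = 24610 W/m².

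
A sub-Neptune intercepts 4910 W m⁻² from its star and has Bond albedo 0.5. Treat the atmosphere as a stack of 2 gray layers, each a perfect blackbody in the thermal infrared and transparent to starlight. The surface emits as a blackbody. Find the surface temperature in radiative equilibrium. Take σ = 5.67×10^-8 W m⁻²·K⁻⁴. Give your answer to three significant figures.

OLR = S(1−α)/4 = 613.8 W m⁻²; the top layer radiates at T_e = 322.6 K.
Layer-by-layer balance gives σT_s⁴ = (N+1)σT_e⁴, so T_s = 3^¼·322.6 = 424.5 K.

425 kelvin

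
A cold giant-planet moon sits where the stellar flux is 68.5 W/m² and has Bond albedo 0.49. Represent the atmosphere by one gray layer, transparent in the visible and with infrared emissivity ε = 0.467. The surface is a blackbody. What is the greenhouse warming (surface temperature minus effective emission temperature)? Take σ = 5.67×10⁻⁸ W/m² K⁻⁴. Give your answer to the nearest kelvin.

8 K

At the top of the atmosphere, σT_e⁴ = S(1−α)/4 = 8.734 W/m², giving T_e = 111.4 K.
For a single slab of emissivity ε, T_s⁴ = 2T_e⁴/(2−ε); thus T_s = 111.4·(1.305)^(1/4) = 119.1 K.
Greenhouse warming: T_s − T_e = 7.658 K.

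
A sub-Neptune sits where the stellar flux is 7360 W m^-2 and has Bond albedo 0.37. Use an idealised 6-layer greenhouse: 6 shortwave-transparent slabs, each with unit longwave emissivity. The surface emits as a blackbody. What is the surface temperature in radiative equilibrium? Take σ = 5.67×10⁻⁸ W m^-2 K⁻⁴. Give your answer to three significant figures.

615 K

The effective emission temperature is T_e = [S(1−α)/(4σ)]^¼ = 378.1 K.
With N = 6 opaque layers, T_s = (N+1)^(1/4)·T_e = 7^(1/4)·378.1 = 615.1 K.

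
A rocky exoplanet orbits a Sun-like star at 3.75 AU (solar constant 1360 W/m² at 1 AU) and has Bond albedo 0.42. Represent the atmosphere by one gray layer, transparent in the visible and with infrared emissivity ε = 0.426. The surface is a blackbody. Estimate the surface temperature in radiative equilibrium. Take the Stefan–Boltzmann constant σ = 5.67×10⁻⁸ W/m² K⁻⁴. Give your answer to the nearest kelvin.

Flux at the orbit: S = 1360/(3.75)² = 96.71 W/m².
Effective emission temperature (TOA balance): σT_e⁴ = S(1−α)/4 = 14.02 W/m² → T_e = 125.4 K.
The surface balance (absorbed SW + ε·downward IR = σT_s⁴) with T_a⁴ = T_s⁴/2 reduces to T_s = T_e·[2/(2−ε)]^¼ = 133.1 K.

133 kelvin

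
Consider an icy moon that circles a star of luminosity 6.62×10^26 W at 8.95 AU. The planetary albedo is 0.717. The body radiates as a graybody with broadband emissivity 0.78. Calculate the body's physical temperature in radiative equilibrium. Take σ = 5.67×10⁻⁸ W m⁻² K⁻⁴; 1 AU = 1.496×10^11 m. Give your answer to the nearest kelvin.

Orbital distance: d = 8.95 AU = 1.339×10^12 m.
S = L/(4πd²) = 29.39 W m⁻².
The planet absorbs (1−α)S over its disc πR² and re-emits over 4πR², so the mean absorbed flux is (1−0.717)·29.39/4 = 2.079 W m⁻².
Radiative balance εσT⁴ = 2.079 gives T = [2.079/(0.78·σ)]^(1/4) = 82.80 K.

83 K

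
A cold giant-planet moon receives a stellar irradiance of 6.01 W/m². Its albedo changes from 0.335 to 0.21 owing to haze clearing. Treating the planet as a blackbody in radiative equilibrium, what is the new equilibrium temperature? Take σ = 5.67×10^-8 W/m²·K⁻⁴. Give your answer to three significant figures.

New equilibrium: T₂ = [(1−0.21)·6.010/(4σ)]^(1/4) = 67.64 K.

67.6 kelvin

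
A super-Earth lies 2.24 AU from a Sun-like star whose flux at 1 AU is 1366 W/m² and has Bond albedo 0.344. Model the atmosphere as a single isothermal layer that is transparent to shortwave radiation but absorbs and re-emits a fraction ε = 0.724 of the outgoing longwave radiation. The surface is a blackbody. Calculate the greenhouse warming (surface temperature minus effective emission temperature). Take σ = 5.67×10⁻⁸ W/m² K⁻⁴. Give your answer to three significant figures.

19.9 kelvin

By the inverse-square law, S = 1366/2.24² = 272.2 W/m².
At the top of the atmosphere, σT_e⁴ = S(1−α)/4 = 44.65 W/m², giving T_e = 167.5 K.
For a single slab of emissivity ε, T_s⁴ = 2T_e⁴/(2−ε); thus T_s = 167.5·(1.567)^(1/4) = 187.4 K.
Greenhouse warming: T_s − T_e = 19.92 K.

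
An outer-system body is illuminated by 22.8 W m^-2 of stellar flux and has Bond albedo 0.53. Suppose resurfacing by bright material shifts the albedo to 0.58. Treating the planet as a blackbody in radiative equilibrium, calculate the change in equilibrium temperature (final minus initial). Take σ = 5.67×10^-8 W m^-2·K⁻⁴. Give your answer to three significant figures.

Before: T₁ = [22.80·0.47/(4σ)]^(1/4) = 82.91 K.
After:  T₂ = [22.80·0.42/(4σ)]^(1/4) = 80.61 K.
Change: 80.61 − 82.91 = -2.299 K.

-2.30 K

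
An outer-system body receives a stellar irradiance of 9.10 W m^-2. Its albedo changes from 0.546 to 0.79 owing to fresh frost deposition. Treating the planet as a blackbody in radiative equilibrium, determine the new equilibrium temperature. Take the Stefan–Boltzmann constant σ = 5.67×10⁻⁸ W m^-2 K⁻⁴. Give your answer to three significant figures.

53.9 kelvin

With the new albedo, S(1−α₂)/4 = 0.4777 W m^-2, so T₂ = 53.88 K.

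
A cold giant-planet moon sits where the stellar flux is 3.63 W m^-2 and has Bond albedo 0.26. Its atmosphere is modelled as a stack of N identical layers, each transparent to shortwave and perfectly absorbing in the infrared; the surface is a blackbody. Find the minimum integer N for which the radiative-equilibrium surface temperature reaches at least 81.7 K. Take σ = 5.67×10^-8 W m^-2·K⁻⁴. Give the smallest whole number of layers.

Top-of-atmosphere balance: σT_e⁴ = S(1−α)/4 = 0.6715 W m^-2 → T_e = 58.66 K.
Need (N+1)T_e⁴ ≥ T_s⁴, i.e. N+1 ≥ (81.7/58.66)⁴ = 3.762.
So N ≥ 2.762; the smallest integer is N = 3.

3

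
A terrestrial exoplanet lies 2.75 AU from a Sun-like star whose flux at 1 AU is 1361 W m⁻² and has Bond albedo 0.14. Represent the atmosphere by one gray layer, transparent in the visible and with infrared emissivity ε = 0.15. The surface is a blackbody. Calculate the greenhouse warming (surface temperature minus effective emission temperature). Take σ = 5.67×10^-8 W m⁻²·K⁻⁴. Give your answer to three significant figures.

3.18 kelvin

Irradiance scales as 1/d², so S = 1361 W m⁻² × (1/2.75)² = 180.0 W m⁻².
At the top of the atmosphere, σT_e⁴ = S(1−α)/4 = 38.69 W m⁻², giving T_e = 161.6 K.
The surface balance (absorbed SW + ε·downward IR = σT_s⁴) with T_a⁴ = T_s⁴/2 reduces to T_s = T_e·[2/(2−ε)]^¼ = 164.8 K.
Greenhouse warming: T_s − T_e = 3.181 K.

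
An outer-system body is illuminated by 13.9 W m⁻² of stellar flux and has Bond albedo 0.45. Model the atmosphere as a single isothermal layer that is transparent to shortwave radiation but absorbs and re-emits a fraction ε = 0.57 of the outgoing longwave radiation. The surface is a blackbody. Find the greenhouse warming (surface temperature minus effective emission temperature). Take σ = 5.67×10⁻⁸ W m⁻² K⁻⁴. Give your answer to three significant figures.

6.67 K

Effective emission temperature (TOA balance): σT_e⁴ = S(1−α)/4 = 1.911 W m⁻² → T_e = 76.20 K.
The surface balance (absorbed SW + ε·downward IR = σT_s⁴) with T_a⁴ = T_s⁴/2 reduces to T_s = T_e·[2/(2−ε)]^¼ = 82.86 K.
Greenhouse warming: T_s − T_e = 6.666 K.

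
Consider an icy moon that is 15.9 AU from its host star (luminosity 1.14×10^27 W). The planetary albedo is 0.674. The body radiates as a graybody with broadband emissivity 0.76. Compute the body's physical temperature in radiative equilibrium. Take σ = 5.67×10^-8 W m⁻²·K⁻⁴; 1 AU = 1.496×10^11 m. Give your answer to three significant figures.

Orbital distance: d = 15.9 AU = 2.379×10^12 m.
Spreading L over a sphere of radius d: S = 1.14×10^27/(4π·2.38×10^12²) = 16.03 W m⁻².
The planet absorbs (1−α)S over its disc πR² and re-emits over 4πR², so the mean absorbed flux is (1−0.674)·16.03/4 = 1.307 W m⁻².
Radiative balance εσT⁴ = 1.307 gives T = [1.307/(0.76·σ)]^(1/4) = 74.21 K.

74.2 kelvin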